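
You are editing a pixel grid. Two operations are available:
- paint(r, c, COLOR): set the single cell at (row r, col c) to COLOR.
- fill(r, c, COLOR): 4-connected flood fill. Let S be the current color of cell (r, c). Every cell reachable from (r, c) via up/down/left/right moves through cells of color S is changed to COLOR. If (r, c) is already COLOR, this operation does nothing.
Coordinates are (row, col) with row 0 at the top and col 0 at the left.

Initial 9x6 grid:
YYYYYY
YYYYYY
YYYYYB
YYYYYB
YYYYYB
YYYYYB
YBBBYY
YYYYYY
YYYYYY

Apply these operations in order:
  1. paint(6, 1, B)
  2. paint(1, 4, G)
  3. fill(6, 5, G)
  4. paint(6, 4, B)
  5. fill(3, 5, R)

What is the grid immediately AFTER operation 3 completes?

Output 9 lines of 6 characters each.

After op 1 paint(6,1,B):
YYYYYY
YYYYYY
YYYYYB
YYYYYB
YYYYYB
YYYYYB
YBBBYY
YYYYYY
YYYYYY
After op 2 paint(1,4,G):
YYYYYY
YYYYGY
YYYYYB
YYYYYB
YYYYYB
YYYYYB
YBBBYY
YYYYYY
YYYYYY
After op 3 fill(6,5,G) [46 cells changed]:
GGGGGG
GGGGGG
GGGGGB
GGGGGB
GGGGGB
GGGGGB
GBBBGG
GGGGGG
GGGGGG

Answer: GGGGGG
GGGGGG
GGGGGB
GGGGGB
GGGGGB
GGGGGB
GBBBGG
GGGGGG
GGGGGG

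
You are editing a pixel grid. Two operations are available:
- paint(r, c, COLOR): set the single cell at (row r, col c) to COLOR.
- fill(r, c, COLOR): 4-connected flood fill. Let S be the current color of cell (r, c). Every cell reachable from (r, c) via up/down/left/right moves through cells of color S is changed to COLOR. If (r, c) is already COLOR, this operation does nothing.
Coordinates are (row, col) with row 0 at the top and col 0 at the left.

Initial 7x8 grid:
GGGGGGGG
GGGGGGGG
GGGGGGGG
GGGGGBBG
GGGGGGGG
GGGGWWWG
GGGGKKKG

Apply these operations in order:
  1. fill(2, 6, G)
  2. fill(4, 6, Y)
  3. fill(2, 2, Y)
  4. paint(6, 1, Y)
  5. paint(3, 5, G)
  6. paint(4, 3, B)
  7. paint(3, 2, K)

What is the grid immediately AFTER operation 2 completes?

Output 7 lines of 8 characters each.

After op 1 fill(2,6,G) [0 cells changed]:
GGGGGGGG
GGGGGGGG
GGGGGGGG
GGGGGBBG
GGGGGGGG
GGGGWWWG
GGGGKKKG
After op 2 fill(4,6,Y) [48 cells changed]:
YYYYYYYY
YYYYYYYY
YYYYYYYY
YYYYYBBY
YYYYYYYY
YYYYWWWY
YYYYKKKY

Answer: YYYYYYYY
YYYYYYYY
YYYYYYYY
YYYYYBBY
YYYYYYYY
YYYYWWWY
YYYYKKKY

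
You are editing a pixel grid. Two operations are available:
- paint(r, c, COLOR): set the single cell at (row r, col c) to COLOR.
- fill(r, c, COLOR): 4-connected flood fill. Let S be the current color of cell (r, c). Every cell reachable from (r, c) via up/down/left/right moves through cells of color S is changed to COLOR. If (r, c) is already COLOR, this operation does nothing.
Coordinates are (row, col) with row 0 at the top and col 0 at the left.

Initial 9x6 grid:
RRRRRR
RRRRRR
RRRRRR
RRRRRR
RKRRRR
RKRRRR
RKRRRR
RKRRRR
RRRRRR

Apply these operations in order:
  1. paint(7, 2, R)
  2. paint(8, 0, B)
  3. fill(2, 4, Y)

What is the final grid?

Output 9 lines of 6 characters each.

After op 1 paint(7,2,R):
RRRRRR
RRRRRR
RRRRRR
RRRRRR
RKRRRR
RKRRRR
RKRRRR
RKRRRR
RRRRRR
After op 2 paint(8,0,B):
RRRRRR
RRRRRR
RRRRRR
RRRRRR
RKRRRR
RKRRRR
RKRRRR
RKRRRR
BRRRRR
After op 3 fill(2,4,Y) [49 cells changed]:
YYYYYY
YYYYYY
YYYYYY
YYYYYY
YKYYYY
YKYYYY
YKYYYY
YKYYYY
BYYYYY

Answer: YYYYYY
YYYYYY
YYYYYY
YYYYYY
YKYYYY
YKYYYY
YKYYYY
YKYYYY
BYYYYY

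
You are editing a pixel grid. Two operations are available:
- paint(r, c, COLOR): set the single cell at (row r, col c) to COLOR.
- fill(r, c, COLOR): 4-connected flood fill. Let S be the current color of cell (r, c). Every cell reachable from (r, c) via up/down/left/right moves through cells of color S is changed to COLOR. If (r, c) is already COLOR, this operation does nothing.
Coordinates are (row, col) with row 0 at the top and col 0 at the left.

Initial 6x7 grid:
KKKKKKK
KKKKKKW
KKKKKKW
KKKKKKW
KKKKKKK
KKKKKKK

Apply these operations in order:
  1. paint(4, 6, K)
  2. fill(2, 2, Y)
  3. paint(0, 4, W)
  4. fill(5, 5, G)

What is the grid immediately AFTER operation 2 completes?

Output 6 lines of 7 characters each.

After op 1 paint(4,6,K):
KKKKKKK
KKKKKKW
KKKKKKW
KKKKKKW
KKKKKKK
KKKKKKK
After op 2 fill(2,2,Y) [39 cells changed]:
YYYYYYY
YYYYYYW
YYYYYYW
YYYYYYW
YYYYYYY
YYYYYYY

Answer: YYYYYYY
YYYYYYW
YYYYYYW
YYYYYYW
YYYYYYY
YYYYYYY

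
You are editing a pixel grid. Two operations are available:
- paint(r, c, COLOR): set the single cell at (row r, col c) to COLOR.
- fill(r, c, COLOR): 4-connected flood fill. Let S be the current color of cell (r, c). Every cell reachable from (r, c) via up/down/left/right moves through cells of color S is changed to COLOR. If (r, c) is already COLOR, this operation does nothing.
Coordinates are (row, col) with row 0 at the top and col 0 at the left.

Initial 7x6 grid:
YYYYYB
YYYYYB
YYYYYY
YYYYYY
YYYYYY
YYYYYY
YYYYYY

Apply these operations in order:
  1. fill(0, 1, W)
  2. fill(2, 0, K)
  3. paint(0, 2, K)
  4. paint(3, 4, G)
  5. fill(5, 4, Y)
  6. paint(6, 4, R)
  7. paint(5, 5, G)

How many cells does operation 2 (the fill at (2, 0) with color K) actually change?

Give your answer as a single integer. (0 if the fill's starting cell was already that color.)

After op 1 fill(0,1,W) [40 cells changed]:
WWWWWB
WWWWWB
WWWWWW
WWWWWW
WWWWWW
WWWWWW
WWWWWW
After op 2 fill(2,0,K) [40 cells changed]:
KKKKKB
KKKKKB
KKKKKK
KKKKKK
KKKKKK
KKKKKK
KKKKKK

Answer: 40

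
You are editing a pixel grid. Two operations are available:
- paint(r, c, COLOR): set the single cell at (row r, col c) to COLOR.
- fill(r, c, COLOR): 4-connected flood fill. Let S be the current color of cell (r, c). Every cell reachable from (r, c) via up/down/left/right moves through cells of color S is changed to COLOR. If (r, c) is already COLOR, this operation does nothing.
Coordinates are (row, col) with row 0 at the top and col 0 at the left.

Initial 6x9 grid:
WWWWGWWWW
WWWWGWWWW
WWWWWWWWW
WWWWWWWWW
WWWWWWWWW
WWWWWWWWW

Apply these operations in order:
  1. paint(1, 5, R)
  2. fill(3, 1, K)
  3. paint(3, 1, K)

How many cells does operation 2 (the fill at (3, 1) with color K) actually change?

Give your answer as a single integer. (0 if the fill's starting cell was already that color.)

After op 1 paint(1,5,R):
WWWWGWWWW
WWWWGRWWW
WWWWWWWWW
WWWWWWWWW
WWWWWWWWW
WWWWWWWWW
After op 2 fill(3,1,K) [51 cells changed]:
KKKKGKKKK
KKKKGRKKK
KKKKKKKKK
KKKKKKKKK
KKKKKKKKK
KKKKKKKKK

Answer: 51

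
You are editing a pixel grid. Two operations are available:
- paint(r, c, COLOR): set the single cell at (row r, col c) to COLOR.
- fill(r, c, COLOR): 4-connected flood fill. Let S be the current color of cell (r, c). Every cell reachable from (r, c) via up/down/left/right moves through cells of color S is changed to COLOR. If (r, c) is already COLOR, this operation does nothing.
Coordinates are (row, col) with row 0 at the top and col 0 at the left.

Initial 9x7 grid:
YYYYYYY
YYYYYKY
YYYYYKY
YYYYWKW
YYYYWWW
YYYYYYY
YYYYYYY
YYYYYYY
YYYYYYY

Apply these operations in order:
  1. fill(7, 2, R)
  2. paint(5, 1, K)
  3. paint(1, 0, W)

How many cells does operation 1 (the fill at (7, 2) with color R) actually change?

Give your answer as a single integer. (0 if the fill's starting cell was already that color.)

After op 1 fill(7,2,R) [55 cells changed]:
RRRRRRR
RRRRRKR
RRRRRKR
RRRRWKW
RRRRWWW
RRRRRRR
RRRRRRR
RRRRRRR
RRRRRRR

Answer: 55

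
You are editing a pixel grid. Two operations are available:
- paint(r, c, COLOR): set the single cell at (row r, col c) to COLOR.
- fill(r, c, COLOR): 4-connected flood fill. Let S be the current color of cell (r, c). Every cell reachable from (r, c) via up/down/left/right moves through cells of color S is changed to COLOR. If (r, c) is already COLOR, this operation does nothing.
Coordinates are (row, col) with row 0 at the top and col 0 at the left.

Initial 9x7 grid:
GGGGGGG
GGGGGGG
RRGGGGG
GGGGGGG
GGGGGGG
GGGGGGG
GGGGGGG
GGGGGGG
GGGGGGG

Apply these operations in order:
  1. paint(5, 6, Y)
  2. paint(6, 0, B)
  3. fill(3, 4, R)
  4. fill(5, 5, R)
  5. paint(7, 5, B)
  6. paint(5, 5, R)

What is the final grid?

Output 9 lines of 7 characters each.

Answer: RRRRRRR
RRRRRRR
RRRRRRR
RRRRRRR
RRRRRRR
RRRRRRY
BRRRRRR
RRRRRBR
RRRRRRR

Derivation:
After op 1 paint(5,6,Y):
GGGGGGG
GGGGGGG
RRGGGGG
GGGGGGG
GGGGGGG
GGGGGGY
GGGGGGG
GGGGGGG
GGGGGGG
After op 2 paint(6,0,B):
GGGGGGG
GGGGGGG
RRGGGGG
GGGGGGG
GGGGGGG
GGGGGGY
BGGGGGG
GGGGGGG
GGGGGGG
After op 3 fill(3,4,R) [59 cells changed]:
RRRRRRR
RRRRRRR
RRRRRRR
RRRRRRR
RRRRRRR
RRRRRRY
BRRRRRR
RRRRRRR
RRRRRRR
After op 4 fill(5,5,R) [0 cells changed]:
RRRRRRR
RRRRRRR
RRRRRRR
RRRRRRR
RRRRRRR
RRRRRRY
BRRRRRR
RRRRRRR
RRRRRRR
After op 5 paint(7,5,B):
RRRRRRR
RRRRRRR
RRRRRRR
RRRRRRR
RRRRRRR
RRRRRRY
BRRRRRR
RRRRRBR
RRRRRRR
After op 6 paint(5,5,R):
RRRRRRR
RRRRRRR
RRRRRRR
RRRRRRR
RRRRRRR
RRRRRRY
BRRRRRR
RRRRRBR
RRRRRRR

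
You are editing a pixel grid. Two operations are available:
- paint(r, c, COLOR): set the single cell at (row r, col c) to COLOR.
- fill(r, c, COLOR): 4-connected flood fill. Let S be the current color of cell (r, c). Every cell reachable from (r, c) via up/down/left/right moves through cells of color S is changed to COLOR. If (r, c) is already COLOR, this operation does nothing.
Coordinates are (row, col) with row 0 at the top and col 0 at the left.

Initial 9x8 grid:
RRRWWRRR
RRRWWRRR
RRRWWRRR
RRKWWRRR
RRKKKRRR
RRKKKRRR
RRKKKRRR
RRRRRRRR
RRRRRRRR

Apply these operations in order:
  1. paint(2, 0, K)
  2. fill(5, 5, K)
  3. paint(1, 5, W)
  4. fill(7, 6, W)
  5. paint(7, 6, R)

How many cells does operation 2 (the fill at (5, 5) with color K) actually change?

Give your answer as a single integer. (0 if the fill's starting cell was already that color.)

Answer: 53

Derivation:
After op 1 paint(2,0,K):
RRRWWRRR
RRRWWRRR
KRRWWRRR
RRKWWRRR
RRKKKRRR
RRKKKRRR
RRKKKRRR
RRRRRRRR
RRRRRRRR
After op 2 fill(5,5,K) [53 cells changed]:
KKKWWKKK
KKKWWKKK
KKKWWKKK
KKKWWKKK
KKKKKKKK
KKKKKKKK
KKKKKKKK
KKKKKKKK
KKKKKKKK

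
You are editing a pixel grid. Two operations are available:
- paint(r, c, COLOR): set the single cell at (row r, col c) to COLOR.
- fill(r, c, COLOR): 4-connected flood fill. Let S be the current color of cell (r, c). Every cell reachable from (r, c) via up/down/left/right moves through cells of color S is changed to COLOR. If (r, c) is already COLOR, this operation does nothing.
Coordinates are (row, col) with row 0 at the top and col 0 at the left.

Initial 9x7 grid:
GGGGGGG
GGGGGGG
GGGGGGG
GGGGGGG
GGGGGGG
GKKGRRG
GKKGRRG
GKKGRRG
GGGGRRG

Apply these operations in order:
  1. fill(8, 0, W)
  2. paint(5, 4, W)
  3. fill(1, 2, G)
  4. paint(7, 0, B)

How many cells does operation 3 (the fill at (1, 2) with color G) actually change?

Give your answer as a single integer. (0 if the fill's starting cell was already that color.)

Answer: 50

Derivation:
After op 1 fill(8,0,W) [49 cells changed]:
WWWWWWW
WWWWWWW
WWWWWWW
WWWWWWW
WWWWWWW
WKKWRRW
WKKWRRW
WKKWRRW
WWWWRRW
After op 2 paint(5,4,W):
WWWWWWW
WWWWWWW
WWWWWWW
WWWWWWW
WWWWWWW
WKKWWRW
WKKWRRW
WKKWRRW
WWWWRRW
After op 3 fill(1,2,G) [50 cells changed]:
GGGGGGG
GGGGGGG
GGGGGGG
GGGGGGG
GGGGGGG
GKKGGRG
GKKGRRG
GKKGRRG
GGGGRRG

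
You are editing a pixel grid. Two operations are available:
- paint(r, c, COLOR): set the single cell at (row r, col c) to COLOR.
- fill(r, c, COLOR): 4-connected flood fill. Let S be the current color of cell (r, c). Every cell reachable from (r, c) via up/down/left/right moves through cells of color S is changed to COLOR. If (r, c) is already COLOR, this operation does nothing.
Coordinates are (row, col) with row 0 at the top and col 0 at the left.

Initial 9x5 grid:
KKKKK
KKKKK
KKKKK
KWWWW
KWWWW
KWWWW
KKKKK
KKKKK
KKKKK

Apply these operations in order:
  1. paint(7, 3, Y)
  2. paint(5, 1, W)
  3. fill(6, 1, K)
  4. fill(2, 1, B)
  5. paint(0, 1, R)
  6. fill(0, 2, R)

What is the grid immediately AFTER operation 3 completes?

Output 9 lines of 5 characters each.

After op 1 paint(7,3,Y):
KKKKK
KKKKK
KKKKK
KWWWW
KWWWW
KWWWW
KKKKK
KKKYK
KKKKK
After op 2 paint(5,1,W):
KKKKK
KKKKK
KKKKK
KWWWW
KWWWW
KWWWW
KKKKK
KKKYK
KKKKK
After op 3 fill(6,1,K) [0 cells changed]:
KKKKK
KKKKK
KKKKK
KWWWW
KWWWW
KWWWW
KKKKK
KKKYK
KKKKK

Answer: KKKKK
KKKKK
KKKKK
KWWWW
KWWWW
KWWWW
KKKKK
KKKYK
KKKKK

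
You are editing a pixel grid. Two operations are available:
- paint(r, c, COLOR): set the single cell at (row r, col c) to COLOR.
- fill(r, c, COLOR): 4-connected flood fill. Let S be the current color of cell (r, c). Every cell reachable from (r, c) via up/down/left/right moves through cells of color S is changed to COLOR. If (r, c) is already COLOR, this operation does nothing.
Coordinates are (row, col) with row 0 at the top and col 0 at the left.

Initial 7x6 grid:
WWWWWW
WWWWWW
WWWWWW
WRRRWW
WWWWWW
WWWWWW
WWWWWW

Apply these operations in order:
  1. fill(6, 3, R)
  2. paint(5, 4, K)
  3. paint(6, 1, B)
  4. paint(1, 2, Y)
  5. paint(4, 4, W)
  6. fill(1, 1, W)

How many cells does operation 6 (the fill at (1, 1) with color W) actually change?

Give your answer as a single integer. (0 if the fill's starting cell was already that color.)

After op 1 fill(6,3,R) [39 cells changed]:
RRRRRR
RRRRRR
RRRRRR
RRRRRR
RRRRRR
RRRRRR
RRRRRR
After op 2 paint(5,4,K):
RRRRRR
RRRRRR
RRRRRR
RRRRRR
RRRRRR
RRRRKR
RRRRRR
After op 3 paint(6,1,B):
RRRRRR
RRRRRR
RRRRRR
RRRRRR
RRRRRR
RRRRKR
RBRRRR
After op 4 paint(1,2,Y):
RRRRRR
RRYRRR
RRRRRR
RRRRRR
RRRRRR
RRRRKR
RBRRRR
After op 5 paint(4,4,W):
RRRRRR
RRYRRR
RRRRRR
RRRRRR
RRRRWR
RRRRKR
RBRRRR
After op 6 fill(1,1,W) [38 cells changed]:
WWWWWW
WWYWWW
WWWWWW
WWWWWW
WWWWWW
WWWWKW
WBWWWW

Answer: 38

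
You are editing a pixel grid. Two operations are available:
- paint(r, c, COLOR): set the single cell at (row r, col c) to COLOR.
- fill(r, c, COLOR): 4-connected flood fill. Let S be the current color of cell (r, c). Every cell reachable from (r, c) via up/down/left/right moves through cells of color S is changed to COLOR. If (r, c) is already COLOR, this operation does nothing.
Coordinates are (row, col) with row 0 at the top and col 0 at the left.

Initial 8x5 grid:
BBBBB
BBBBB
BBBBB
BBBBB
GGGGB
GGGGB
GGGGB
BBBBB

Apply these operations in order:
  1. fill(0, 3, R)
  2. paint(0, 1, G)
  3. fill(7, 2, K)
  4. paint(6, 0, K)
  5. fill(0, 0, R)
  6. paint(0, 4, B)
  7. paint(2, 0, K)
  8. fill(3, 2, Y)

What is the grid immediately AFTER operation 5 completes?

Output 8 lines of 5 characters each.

After op 1 fill(0,3,R) [28 cells changed]:
RRRRR
RRRRR
RRRRR
RRRRR
GGGGR
GGGGR
GGGGR
RRRRR
After op 2 paint(0,1,G):
RGRRR
RRRRR
RRRRR
RRRRR
GGGGR
GGGGR
GGGGR
RRRRR
After op 3 fill(7,2,K) [27 cells changed]:
KGKKK
KKKKK
KKKKK
KKKKK
GGGGK
GGGGK
GGGGK
KKKKK
After op 4 paint(6,0,K):
KGKKK
KKKKK
KKKKK
KKKKK
GGGGK
GGGGK
KGGGK
KKKKK
After op 5 fill(0,0,R) [28 cells changed]:
RGRRR
RRRRR
RRRRR
RRRRR
GGGGR
GGGGR
RGGGR
RRRRR

Answer: RGRRR
RRRRR
RRRRR
RRRRR
GGGGR
GGGGR
RGGGR
RRRRR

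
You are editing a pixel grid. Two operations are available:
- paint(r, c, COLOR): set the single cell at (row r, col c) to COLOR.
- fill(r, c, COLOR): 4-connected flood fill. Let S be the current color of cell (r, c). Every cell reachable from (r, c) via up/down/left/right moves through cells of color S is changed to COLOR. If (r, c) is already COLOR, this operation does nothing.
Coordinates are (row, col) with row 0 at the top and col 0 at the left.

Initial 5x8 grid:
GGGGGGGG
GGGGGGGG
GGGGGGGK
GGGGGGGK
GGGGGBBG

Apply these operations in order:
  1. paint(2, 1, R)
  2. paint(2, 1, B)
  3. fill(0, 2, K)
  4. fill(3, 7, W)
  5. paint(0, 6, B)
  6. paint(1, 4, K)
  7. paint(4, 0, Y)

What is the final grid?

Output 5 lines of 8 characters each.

After op 1 paint(2,1,R):
GGGGGGGG
GGGGGGGG
GRGGGGGK
GGGGGGGK
GGGGGBBG
After op 2 paint(2,1,B):
GGGGGGGG
GGGGGGGG
GBGGGGGK
GGGGGGGK
GGGGGBBG
After op 3 fill(0,2,K) [34 cells changed]:
KKKKKKKK
KKKKKKKK
KBKKKKKK
KKKKKKKK
KKKKKBBG
After op 4 fill(3,7,W) [36 cells changed]:
WWWWWWWW
WWWWWWWW
WBWWWWWW
WWWWWWWW
WWWWWBBG
After op 5 paint(0,6,B):
WWWWWWBW
WWWWWWWW
WBWWWWWW
WWWWWWWW
WWWWWBBG
After op 6 paint(1,4,K):
WWWWWWBW
WWWWKWWW
WBWWWWWW
WWWWWWWW
WWWWWBBG
After op 7 paint(4,0,Y):
WWWWWWBW
WWWWKWWW
WBWWWWWW
WWWWWWWW
YWWWWBBG

Answer: WWWWWWBW
WWWWKWWW
WBWWWWWW
WWWWWWWW
YWWWWBBG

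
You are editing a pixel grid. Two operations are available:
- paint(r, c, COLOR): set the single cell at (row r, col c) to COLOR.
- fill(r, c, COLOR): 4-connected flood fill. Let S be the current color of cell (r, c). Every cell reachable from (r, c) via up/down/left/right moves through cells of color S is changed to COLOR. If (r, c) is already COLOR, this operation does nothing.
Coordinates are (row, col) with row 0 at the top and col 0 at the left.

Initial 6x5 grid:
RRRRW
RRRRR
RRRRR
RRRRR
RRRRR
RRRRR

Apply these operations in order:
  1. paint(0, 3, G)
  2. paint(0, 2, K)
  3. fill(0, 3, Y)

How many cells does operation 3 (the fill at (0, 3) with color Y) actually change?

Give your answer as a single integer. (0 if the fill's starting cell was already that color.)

After op 1 paint(0,3,G):
RRRGW
RRRRR
RRRRR
RRRRR
RRRRR
RRRRR
After op 2 paint(0,2,K):
RRKGW
RRRRR
RRRRR
RRRRR
RRRRR
RRRRR
After op 3 fill(0,3,Y) [1 cells changed]:
RRKYW
RRRRR
RRRRR
RRRRR
RRRRR
RRRRR

Answer: 1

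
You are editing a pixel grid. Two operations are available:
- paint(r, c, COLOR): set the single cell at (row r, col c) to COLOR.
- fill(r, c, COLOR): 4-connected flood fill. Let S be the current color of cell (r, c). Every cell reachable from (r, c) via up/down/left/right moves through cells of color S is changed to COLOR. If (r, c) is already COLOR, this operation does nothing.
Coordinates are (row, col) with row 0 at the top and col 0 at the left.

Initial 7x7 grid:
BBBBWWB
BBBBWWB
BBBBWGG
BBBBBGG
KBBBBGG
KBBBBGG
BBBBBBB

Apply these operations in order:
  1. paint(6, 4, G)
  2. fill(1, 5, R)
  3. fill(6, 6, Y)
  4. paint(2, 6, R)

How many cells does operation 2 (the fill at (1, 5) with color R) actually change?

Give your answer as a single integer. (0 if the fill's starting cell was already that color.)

Answer: 5

Derivation:
After op 1 paint(6,4,G):
BBBBWWB
BBBBWWB
BBBBWGG
BBBBBGG
KBBBBGG
KBBBBGG
BBBBGBB
After op 2 fill(1,5,R) [5 cells changed]:
BBBBRRB
BBBBRRB
BBBBRGG
BBBBBGG
KBBBBGG
KBBBBGG
BBBBGBB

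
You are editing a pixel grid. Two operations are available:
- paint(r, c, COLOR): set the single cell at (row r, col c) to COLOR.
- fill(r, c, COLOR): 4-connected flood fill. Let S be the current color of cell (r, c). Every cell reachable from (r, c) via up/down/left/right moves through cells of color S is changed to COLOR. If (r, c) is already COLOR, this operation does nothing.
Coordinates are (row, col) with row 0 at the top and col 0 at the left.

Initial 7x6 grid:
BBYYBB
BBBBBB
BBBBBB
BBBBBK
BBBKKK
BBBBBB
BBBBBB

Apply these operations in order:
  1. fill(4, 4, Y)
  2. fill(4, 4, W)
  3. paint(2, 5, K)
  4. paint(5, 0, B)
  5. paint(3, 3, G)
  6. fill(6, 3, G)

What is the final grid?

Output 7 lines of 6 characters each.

After op 1 fill(4,4,Y) [4 cells changed]:
BBYYBB
BBBBBB
BBBBBB
BBBBBY
BBBYYY
BBBBBB
BBBBBB
After op 2 fill(4,4,W) [4 cells changed]:
BBYYBB
BBBBBB
BBBBBB
BBBBBW
BBBWWW
BBBBBB
BBBBBB
After op 3 paint(2,5,K):
BBYYBB
BBBBBB
BBBBBK
BBBBBW
BBBWWW
BBBBBB
BBBBBB
After op 4 paint(5,0,B):
BBYYBB
BBBBBB
BBBBBK
BBBBBW
BBBWWW
BBBBBB
BBBBBB
After op 5 paint(3,3,G):
BBYYBB
BBBBBB
BBBBBK
BBBGBW
BBBWWW
BBBBBB
BBBBBB
After op 6 fill(6,3,G) [34 cells changed]:
GGYYGG
GGGGGG
GGGGGK
GGGGGW
GGGWWW
GGGGGG
GGGGGG

Answer: GGYYGG
GGGGGG
GGGGGK
GGGGGW
GGGWWW
GGGGGG
GGGGGG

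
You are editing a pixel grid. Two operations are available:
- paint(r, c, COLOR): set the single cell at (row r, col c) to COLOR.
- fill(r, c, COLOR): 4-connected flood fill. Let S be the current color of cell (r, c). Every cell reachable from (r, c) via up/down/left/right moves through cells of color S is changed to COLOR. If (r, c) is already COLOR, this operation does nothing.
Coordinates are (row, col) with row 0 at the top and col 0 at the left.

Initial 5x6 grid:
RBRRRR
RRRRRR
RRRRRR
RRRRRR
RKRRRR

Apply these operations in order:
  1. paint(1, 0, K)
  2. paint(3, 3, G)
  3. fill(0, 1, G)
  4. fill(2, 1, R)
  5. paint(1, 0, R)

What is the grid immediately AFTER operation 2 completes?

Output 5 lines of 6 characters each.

Answer: RBRRRR
KRRRRR
RRRRRR
RRRGRR
RKRRRR

Derivation:
After op 1 paint(1,0,K):
RBRRRR
KRRRRR
RRRRRR
RRRRRR
RKRRRR
After op 2 paint(3,3,G):
RBRRRR
KRRRRR
RRRRRR
RRRGRR
RKRRRR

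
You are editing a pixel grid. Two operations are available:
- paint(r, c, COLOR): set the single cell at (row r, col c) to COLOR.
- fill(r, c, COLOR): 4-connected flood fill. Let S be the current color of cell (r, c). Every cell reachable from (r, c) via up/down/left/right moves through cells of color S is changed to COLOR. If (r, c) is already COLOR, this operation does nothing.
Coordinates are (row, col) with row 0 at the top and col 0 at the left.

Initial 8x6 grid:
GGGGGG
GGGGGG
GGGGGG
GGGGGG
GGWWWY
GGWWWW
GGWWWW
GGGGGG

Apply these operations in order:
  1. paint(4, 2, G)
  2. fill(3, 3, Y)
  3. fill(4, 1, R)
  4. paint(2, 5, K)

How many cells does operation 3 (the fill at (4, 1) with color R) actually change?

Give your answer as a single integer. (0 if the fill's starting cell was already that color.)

After op 1 paint(4,2,G):
GGGGGG
GGGGGG
GGGGGG
GGGGGG
GGGWWY
GGWWWW
GGWWWW
GGGGGG
After op 2 fill(3,3,Y) [37 cells changed]:
YYYYYY
YYYYYY
YYYYYY
YYYYYY
YYYWWY
YYWWWW
YYWWWW
YYYYYY
After op 3 fill(4,1,R) [38 cells changed]:
RRRRRR
RRRRRR
RRRRRR
RRRRRR
RRRWWR
RRWWWW
RRWWWW
RRRRRR

Answer: 38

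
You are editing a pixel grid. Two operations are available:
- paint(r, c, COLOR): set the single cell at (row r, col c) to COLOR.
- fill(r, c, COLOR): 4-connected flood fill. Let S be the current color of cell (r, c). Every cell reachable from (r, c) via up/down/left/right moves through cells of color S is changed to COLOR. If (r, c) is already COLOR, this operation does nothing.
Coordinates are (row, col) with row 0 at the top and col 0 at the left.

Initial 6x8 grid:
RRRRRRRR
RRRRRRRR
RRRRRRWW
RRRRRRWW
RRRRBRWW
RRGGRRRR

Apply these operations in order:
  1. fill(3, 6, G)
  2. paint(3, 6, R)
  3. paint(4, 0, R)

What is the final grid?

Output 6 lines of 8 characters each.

After op 1 fill(3,6,G) [6 cells changed]:
RRRRRRRR
RRRRRRRR
RRRRRRGG
RRRRRRGG
RRRRBRGG
RRGGRRRR
After op 2 paint(3,6,R):
RRRRRRRR
RRRRRRRR
RRRRRRGG
RRRRRRRG
RRRRBRGG
RRGGRRRR
After op 3 paint(4,0,R):
RRRRRRRR
RRRRRRRR
RRRRRRGG
RRRRRRRG
RRRRBRGG
RRGGRRRR

Answer: RRRRRRRR
RRRRRRRR
RRRRRRGG
RRRRRRRG
RRRRBRGG
RRGGRRRR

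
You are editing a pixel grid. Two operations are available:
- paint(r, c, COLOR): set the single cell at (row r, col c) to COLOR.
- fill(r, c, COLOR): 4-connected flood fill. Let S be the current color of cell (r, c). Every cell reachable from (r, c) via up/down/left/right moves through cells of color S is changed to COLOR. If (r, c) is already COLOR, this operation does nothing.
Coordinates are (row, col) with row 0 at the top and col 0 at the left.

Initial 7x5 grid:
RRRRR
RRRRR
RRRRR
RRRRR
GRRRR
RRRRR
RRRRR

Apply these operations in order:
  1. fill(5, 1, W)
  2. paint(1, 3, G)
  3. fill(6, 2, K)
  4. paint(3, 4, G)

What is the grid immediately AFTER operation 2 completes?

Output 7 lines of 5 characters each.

Answer: WWWWW
WWWGW
WWWWW
WWWWW
GWWWW
WWWWW
WWWWW

Derivation:
After op 1 fill(5,1,W) [34 cells changed]:
WWWWW
WWWWW
WWWWW
WWWWW
GWWWW
WWWWW
WWWWW
After op 2 paint(1,3,G):
WWWWW
WWWGW
WWWWW
WWWWW
GWWWW
WWWWW
WWWWW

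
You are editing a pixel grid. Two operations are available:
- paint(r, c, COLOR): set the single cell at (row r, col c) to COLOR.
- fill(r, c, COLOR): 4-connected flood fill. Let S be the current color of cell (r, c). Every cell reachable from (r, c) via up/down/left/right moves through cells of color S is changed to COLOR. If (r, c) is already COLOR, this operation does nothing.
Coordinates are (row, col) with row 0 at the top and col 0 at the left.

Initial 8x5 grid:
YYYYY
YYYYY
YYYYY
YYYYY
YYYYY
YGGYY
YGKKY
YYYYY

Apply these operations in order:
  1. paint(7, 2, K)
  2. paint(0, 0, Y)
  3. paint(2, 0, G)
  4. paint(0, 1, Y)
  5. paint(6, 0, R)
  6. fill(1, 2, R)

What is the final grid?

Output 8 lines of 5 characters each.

After op 1 paint(7,2,K):
YYYYY
YYYYY
YYYYY
YYYYY
YYYYY
YGGYY
YGKKY
YYKYY
After op 2 paint(0,0,Y):
YYYYY
YYYYY
YYYYY
YYYYY
YYYYY
YGGYY
YGKKY
YYKYY
After op 3 paint(2,0,G):
YYYYY
YYYYY
GYYYY
YYYYY
YYYYY
YGGYY
YGKKY
YYKYY
After op 4 paint(0,1,Y):
YYYYY
YYYYY
GYYYY
YYYYY
YYYYY
YGGYY
YGKKY
YYKYY
After op 5 paint(6,0,R):
YYYYY
YYYYY
GYYYY
YYYYY
YYYYY
YGGYY
RGKKY
YYKYY
After op 6 fill(1,2,R) [30 cells changed]:
RRRRR
RRRRR
GRRRR
RRRRR
RRRRR
RGGRR
RGKKR
YYKRR

Answer: RRRRR
RRRRR
GRRRR
RRRRR
RRRRR
RGGRR
RGKKR
YYKRR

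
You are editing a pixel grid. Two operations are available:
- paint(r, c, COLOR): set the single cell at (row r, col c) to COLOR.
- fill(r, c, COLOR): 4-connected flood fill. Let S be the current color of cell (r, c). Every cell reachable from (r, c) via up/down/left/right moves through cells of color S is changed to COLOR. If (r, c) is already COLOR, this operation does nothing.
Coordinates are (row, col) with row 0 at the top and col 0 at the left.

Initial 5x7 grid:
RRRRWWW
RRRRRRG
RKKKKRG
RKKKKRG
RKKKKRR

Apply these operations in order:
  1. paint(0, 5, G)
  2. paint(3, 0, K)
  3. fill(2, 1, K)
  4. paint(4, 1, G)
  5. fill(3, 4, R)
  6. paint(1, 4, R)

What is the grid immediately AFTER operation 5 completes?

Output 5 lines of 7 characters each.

After op 1 paint(0,5,G):
RRRRWGW
RRRRRRG
RKKKKRG
RKKKKRG
RKKKKRR
After op 2 paint(3,0,K):
RRRRWGW
RRRRRRG
RKKKKRG
KKKKKRG
RKKKKRR
After op 3 fill(2,1,K) [0 cells changed]:
RRRRWGW
RRRRRRG
RKKKKRG
KKKKKRG
RKKKKRR
After op 4 paint(4,1,G):
RRRRWGW
RRRRRRG
RKKKKRG
KKKKKRG
RGKKKRR
After op 5 fill(3,4,R) [12 cells changed]:
RRRRWGW
RRRRRRG
RRRRRRG
RRRRRRG
RGRRRRR

Answer: RRRRWGW
RRRRRRG
RRRRRRG
RRRRRRG
RGRRRRR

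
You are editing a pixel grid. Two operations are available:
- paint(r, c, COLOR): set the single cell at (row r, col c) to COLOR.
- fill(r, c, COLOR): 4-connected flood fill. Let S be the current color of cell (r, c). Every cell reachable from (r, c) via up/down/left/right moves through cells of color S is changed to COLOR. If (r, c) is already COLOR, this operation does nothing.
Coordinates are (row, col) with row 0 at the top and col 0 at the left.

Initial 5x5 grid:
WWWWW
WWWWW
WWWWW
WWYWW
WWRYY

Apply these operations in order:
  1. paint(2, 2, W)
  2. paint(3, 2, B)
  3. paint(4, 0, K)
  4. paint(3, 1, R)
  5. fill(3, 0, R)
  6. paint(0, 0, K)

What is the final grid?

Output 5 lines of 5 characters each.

Answer: KRRRR
RRRRR
RRRRR
RRBRR
KWRYY

Derivation:
After op 1 paint(2,2,W):
WWWWW
WWWWW
WWWWW
WWYWW
WWRYY
After op 2 paint(3,2,B):
WWWWW
WWWWW
WWWWW
WWBWW
WWRYY
After op 3 paint(4,0,K):
WWWWW
WWWWW
WWWWW
WWBWW
KWRYY
After op 4 paint(3,1,R):
WWWWW
WWWWW
WWWWW
WRBWW
KWRYY
After op 5 fill(3,0,R) [18 cells changed]:
RRRRR
RRRRR
RRRRR
RRBRR
KWRYY
After op 6 paint(0,0,K):
KRRRR
RRRRR
RRRRR
RRBRR
KWRYY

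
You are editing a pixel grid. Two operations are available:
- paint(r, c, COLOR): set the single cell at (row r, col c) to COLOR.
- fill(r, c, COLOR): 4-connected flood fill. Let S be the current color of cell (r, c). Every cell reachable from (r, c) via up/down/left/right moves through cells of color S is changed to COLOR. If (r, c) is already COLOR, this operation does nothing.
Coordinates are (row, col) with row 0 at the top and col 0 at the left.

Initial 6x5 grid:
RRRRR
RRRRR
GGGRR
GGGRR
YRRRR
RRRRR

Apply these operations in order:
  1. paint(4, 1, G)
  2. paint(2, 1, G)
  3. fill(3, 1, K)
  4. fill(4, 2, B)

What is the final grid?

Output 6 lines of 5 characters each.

Answer: BBBBB
BBBBB
KKKBB
KKKBB
YKBBB
BBBBB

Derivation:
After op 1 paint(4,1,G):
RRRRR
RRRRR
GGGRR
GGGRR
YGRRR
RRRRR
After op 2 paint(2,1,G):
RRRRR
RRRRR
GGGRR
GGGRR
YGRRR
RRRRR
After op 3 fill(3,1,K) [7 cells changed]:
RRRRR
RRRRR
KKKRR
KKKRR
YKRRR
RRRRR
After op 4 fill(4,2,B) [22 cells changed]:
BBBBB
BBBBB
KKKBB
KKKBB
YKBBB
BBBBB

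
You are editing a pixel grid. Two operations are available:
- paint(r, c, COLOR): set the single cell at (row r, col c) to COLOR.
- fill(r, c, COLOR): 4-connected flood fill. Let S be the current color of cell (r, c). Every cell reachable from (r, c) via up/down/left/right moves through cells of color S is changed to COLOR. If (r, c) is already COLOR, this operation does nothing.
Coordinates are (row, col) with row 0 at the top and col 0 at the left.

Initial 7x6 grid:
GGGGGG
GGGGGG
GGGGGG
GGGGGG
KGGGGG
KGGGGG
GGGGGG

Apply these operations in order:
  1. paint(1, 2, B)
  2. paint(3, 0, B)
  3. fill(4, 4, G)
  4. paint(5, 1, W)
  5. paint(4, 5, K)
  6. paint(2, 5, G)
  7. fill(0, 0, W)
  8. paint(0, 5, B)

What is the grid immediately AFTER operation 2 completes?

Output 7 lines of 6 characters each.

Answer: GGGGGG
GGBGGG
GGGGGG
BGGGGG
KGGGGG
KGGGGG
GGGGGG

Derivation:
After op 1 paint(1,2,B):
GGGGGG
GGBGGG
GGGGGG
GGGGGG
KGGGGG
KGGGGG
GGGGGG
After op 2 paint(3,0,B):
GGGGGG
GGBGGG
GGGGGG
BGGGGG
KGGGGG
KGGGGG
GGGGGG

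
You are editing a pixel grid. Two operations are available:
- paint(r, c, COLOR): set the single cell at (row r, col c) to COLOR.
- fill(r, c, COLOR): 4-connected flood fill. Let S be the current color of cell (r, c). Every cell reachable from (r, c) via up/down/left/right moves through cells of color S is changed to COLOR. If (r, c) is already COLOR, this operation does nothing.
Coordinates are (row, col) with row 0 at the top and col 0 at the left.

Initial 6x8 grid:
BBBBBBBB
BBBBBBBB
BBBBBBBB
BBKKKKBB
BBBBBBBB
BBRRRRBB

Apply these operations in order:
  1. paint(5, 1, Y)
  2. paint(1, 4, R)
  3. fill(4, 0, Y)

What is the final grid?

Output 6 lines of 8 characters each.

After op 1 paint(5,1,Y):
BBBBBBBB
BBBBBBBB
BBBBBBBB
BBKKKKBB
BBBBBBBB
BYRRRRBB
After op 2 paint(1,4,R):
BBBBBBBB
BBBBRBBB
BBBBBBBB
BBKKKKBB
BBBBBBBB
BYRRRRBB
After op 3 fill(4,0,Y) [38 cells changed]:
YYYYYYYY
YYYYRYYY
YYYYYYYY
YYKKKKYY
YYYYYYYY
YYRRRRYY

Answer: YYYYYYYY
YYYYRYYY
YYYYYYYY
YYKKKKYY
YYYYYYYY
YYRRRRYY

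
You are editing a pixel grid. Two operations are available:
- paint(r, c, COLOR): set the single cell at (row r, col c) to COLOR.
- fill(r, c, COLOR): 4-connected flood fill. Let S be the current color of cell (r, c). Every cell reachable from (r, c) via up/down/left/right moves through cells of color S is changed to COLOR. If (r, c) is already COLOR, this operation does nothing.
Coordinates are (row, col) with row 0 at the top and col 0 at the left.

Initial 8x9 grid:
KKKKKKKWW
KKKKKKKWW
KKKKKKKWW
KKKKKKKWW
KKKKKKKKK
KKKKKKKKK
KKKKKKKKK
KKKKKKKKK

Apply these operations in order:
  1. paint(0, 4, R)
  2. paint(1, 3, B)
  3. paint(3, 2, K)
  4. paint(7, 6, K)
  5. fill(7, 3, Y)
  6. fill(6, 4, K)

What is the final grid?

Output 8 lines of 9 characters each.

After op 1 paint(0,4,R):
KKKKRKKWW
KKKKKKKWW
KKKKKKKWW
KKKKKKKWW
KKKKKKKKK
KKKKKKKKK
KKKKKKKKK
KKKKKKKKK
After op 2 paint(1,3,B):
KKKKRKKWW
KKKBKKKWW
KKKKKKKWW
KKKKKKKWW
KKKKKKKKK
KKKKKKKKK
KKKKKKKKK
KKKKKKKKK
After op 3 paint(3,2,K):
KKKKRKKWW
KKKBKKKWW
KKKKKKKWW
KKKKKKKWW
KKKKKKKKK
KKKKKKKKK
KKKKKKKKK
KKKKKKKKK
After op 4 paint(7,6,K):
KKKKRKKWW
KKKBKKKWW
KKKKKKKWW
KKKKKKKWW
KKKKKKKKK
KKKKKKKKK
KKKKKKKKK
KKKKKKKKK
After op 5 fill(7,3,Y) [62 cells changed]:
YYYYRYYWW
YYYBYYYWW
YYYYYYYWW
YYYYYYYWW
YYYYYYYYY
YYYYYYYYY
YYYYYYYYY
YYYYYYYYY
After op 6 fill(6,4,K) [62 cells changed]:
KKKKRKKWW
KKKBKKKWW
KKKKKKKWW
KKKKKKKWW
KKKKKKKKK
KKKKKKKKK
KKKKKKKKK
KKKKKKKKK

Answer: KKKKRKKWW
KKKBKKKWW
KKKKKKKWW
KKKKKKKWW
KKKKKKKKK
KKKKKKKKK
KKKKKKKKK
KKKKKKKKK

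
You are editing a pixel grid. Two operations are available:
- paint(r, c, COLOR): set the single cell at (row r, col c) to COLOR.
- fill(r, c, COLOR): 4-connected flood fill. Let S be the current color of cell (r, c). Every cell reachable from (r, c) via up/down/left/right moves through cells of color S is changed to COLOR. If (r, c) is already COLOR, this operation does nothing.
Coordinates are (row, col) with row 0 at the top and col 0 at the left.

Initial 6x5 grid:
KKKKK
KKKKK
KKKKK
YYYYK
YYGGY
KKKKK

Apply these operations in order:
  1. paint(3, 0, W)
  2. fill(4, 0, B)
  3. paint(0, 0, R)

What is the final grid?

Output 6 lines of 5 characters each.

Answer: RKKKK
KKKKK
KKKKK
WBBBK
BBGGY
KKKKK

Derivation:
After op 1 paint(3,0,W):
KKKKK
KKKKK
KKKKK
WYYYK
YYGGY
KKKKK
After op 2 fill(4,0,B) [5 cells changed]:
KKKKK
KKKKK
KKKKK
WBBBK
BBGGY
KKKKK
After op 3 paint(0,0,R):
RKKKK
KKKKK
KKKKK
WBBBK
BBGGY
KKKKK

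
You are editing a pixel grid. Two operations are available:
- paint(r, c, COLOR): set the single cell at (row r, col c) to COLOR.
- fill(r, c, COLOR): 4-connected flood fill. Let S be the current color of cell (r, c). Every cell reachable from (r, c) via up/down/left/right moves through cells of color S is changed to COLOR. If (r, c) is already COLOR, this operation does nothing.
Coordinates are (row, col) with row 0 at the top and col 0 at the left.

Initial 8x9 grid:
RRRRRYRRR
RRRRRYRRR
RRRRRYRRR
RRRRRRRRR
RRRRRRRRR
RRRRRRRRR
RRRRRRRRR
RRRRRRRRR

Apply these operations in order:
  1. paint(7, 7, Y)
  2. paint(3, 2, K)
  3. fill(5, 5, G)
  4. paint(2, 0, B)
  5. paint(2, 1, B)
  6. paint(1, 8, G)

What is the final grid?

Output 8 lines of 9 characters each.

After op 1 paint(7,7,Y):
RRRRRYRRR
RRRRRYRRR
RRRRRYRRR
RRRRRRRRR
RRRRRRRRR
RRRRRRRRR
RRRRRRRRR
RRRRRRRYR
After op 2 paint(3,2,K):
RRRRRYRRR
RRRRRYRRR
RRRRRYRRR
RRKRRRRRR
RRRRRRRRR
RRRRRRRRR
RRRRRRRRR
RRRRRRRYR
After op 3 fill(5,5,G) [67 cells changed]:
GGGGGYGGG
GGGGGYGGG
GGGGGYGGG
GGKGGGGGG
GGGGGGGGG
GGGGGGGGG
GGGGGGGGG
GGGGGGGYG
After op 4 paint(2,0,B):
GGGGGYGGG
GGGGGYGGG
BGGGGYGGG
GGKGGGGGG
GGGGGGGGG
GGGGGGGGG
GGGGGGGGG
GGGGGGGYG
After op 5 paint(2,1,B):
GGGGGYGGG
GGGGGYGGG
BBGGGYGGG
GGKGGGGGG
GGGGGGGGG
GGGGGGGGG
GGGGGGGGG
GGGGGGGYG
After op 6 paint(1,8,G):
GGGGGYGGG
GGGGGYGGG
BBGGGYGGG
GGKGGGGGG
GGGGGGGGG
GGGGGGGGG
GGGGGGGGG
GGGGGGGYG

Answer: GGGGGYGGG
GGGGGYGGG
BBGGGYGGG
GGKGGGGGG
GGGGGGGGG
GGGGGGGGG
GGGGGGGGG
GGGGGGGYG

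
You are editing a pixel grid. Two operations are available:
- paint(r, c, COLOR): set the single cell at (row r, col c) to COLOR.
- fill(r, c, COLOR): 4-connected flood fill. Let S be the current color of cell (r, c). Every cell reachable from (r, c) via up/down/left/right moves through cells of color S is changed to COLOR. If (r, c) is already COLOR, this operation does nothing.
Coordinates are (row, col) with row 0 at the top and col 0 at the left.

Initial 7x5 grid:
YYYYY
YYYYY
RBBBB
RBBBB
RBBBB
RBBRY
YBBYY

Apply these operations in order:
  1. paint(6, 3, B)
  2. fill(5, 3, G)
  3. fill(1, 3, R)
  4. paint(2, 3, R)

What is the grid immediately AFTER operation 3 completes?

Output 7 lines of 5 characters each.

Answer: RRRRR
RRRRR
RBBBB
RBBBB
RBBBB
RBBGY
YBBBY

Derivation:
After op 1 paint(6,3,B):
YYYYY
YYYYY
RBBBB
RBBBB
RBBBB
RBBRY
YBBBY
After op 2 fill(5,3,G) [1 cells changed]:
YYYYY
YYYYY
RBBBB
RBBBB
RBBBB
RBBGY
YBBBY
After op 3 fill(1,3,R) [10 cells changed]:
RRRRR
RRRRR
RBBBB
RBBBB
RBBBB
RBBGY
YBBBY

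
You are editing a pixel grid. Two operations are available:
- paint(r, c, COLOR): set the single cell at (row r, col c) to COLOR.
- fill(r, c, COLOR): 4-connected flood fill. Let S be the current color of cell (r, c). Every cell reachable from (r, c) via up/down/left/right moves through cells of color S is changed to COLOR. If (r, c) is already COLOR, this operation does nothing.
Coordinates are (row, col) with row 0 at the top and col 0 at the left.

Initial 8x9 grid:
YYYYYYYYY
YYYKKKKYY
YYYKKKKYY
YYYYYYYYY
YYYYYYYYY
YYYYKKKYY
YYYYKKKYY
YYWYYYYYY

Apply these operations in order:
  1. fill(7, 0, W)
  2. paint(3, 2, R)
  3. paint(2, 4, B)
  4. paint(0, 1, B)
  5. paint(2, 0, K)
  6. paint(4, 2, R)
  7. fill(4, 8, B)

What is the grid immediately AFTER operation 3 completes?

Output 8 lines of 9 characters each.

After op 1 fill(7,0,W) [57 cells changed]:
WWWWWWWWW
WWWKKKKWW
WWWKKKKWW
WWWWWWWWW
WWWWWWWWW
WWWWKKKWW
WWWWKKKWW
WWWWWWWWW
After op 2 paint(3,2,R):
WWWWWWWWW
WWWKKKKWW
WWWKKKKWW
WWRWWWWWW
WWWWWWWWW
WWWWKKKWW
WWWWKKKWW
WWWWWWWWW
After op 3 paint(2,4,B):
WWWWWWWWW
WWWKKKKWW
WWWKBKKWW
WWRWWWWWW
WWWWWWWWW
WWWWKKKWW
WWWWKKKWW
WWWWWWWWW

Answer: WWWWWWWWW
WWWKKKKWW
WWWKBKKWW
WWRWWWWWW
WWWWWWWWW
WWWWKKKWW
WWWWKKKWW
WWWWWWWWW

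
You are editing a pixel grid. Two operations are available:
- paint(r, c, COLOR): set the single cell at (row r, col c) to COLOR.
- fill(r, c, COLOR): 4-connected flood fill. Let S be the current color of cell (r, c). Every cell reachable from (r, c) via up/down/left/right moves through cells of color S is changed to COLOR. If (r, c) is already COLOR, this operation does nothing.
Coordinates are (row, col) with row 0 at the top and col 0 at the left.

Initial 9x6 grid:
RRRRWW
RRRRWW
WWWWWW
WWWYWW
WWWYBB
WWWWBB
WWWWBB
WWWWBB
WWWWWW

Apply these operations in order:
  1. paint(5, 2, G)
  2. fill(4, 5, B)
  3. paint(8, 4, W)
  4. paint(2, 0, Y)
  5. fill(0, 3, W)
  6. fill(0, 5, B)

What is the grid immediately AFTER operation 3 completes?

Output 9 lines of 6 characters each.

After op 1 paint(5,2,G):
RRRRWW
RRRRWW
WWWWWW
WWWYWW
WWWYBB
WWGWBB
WWWWBB
WWWWBB
WWWWWW
After op 2 fill(4,5,B) [0 cells changed]:
RRRRWW
RRRRWW
WWWWWW
WWWYWW
WWWYBB
WWGWBB
WWWWBB
WWWWBB
WWWWWW
After op 3 paint(8,4,W):
RRRRWW
RRRRWW
WWWWWW
WWWYWW
WWWYBB
WWGWBB
WWWWBB
WWWWBB
WWWWWW

Answer: RRRRWW
RRRRWW
WWWWWW
WWWYWW
WWWYBB
WWGWBB
WWWWBB
WWWWBB
WWWWWW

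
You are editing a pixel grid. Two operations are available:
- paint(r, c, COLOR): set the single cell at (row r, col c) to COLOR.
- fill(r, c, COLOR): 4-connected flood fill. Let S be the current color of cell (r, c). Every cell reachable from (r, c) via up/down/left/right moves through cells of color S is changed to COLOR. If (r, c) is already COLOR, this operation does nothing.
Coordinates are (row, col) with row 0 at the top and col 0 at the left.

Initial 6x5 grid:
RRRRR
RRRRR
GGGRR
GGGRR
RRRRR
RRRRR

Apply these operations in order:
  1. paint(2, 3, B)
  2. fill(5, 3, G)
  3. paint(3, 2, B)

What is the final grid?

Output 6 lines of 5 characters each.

Answer: GGGGG
GGGGG
GGGBG
GGBGG
GGGGG
GGGGG

Derivation:
After op 1 paint(2,3,B):
RRRRR
RRRRR
GGGBR
GGGRR
RRRRR
RRRRR
After op 2 fill(5,3,G) [23 cells changed]:
GGGGG
GGGGG
GGGBG
GGGGG
GGGGG
GGGGG
After op 3 paint(3,2,B):
GGGGG
GGGGG
GGGBG
GGBGG
GGGGG
GGGGG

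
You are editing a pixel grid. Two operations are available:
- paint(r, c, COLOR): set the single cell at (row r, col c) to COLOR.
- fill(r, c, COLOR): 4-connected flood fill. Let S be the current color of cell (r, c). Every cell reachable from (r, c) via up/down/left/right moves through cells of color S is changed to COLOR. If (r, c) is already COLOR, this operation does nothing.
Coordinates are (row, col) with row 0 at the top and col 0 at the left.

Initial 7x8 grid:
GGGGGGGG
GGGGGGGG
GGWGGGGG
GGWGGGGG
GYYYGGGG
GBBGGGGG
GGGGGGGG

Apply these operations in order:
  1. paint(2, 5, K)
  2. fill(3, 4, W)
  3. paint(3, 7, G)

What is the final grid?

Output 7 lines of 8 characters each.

Answer: WWWWWWWW
WWWWWWWW
WWWWWKWW
WWWWWWWG
WYYYWWWW
WBBWWWWW
WWWWWWWW

Derivation:
After op 1 paint(2,5,K):
GGGGGGGG
GGGGGGGG
GGWGGKGG
GGWGGGGG
GYYYGGGG
GBBGGGGG
GGGGGGGG
After op 2 fill(3,4,W) [48 cells changed]:
WWWWWWWW
WWWWWWWW
WWWWWKWW
WWWWWWWW
WYYYWWWW
WBBWWWWW
WWWWWWWW
After op 3 paint(3,7,G):
WWWWWWWW
WWWWWWWW
WWWWWKWW
WWWWWWWG
WYYYWWWW
WBBWWWWW
WWWWWWWW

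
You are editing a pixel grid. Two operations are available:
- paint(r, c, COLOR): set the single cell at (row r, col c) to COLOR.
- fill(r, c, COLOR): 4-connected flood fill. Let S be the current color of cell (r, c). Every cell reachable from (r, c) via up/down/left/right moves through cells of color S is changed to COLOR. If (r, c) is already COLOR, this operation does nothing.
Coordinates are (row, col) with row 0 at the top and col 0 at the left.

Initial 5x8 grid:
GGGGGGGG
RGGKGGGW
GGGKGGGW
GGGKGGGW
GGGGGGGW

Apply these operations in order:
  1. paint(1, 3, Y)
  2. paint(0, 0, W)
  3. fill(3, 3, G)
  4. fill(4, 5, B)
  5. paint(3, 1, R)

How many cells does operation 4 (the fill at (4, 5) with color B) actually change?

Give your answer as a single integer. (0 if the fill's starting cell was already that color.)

After op 1 paint(1,3,Y):
GGGGGGGG
RGGYGGGW
GGGKGGGW
GGGKGGGW
GGGGGGGW
After op 2 paint(0,0,W):
WGGGGGGG
RGGYGGGW
GGGKGGGW
GGGKGGGW
GGGGGGGW
After op 3 fill(3,3,G) [2 cells changed]:
WGGGGGGG
RGGYGGGW
GGGGGGGW
GGGGGGGW
GGGGGGGW
After op 4 fill(4,5,B) [33 cells changed]:
WBBBBBBB
RBBYBBBW
BBBBBBBW
BBBBBBBW
BBBBBBBW

Answer: 33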